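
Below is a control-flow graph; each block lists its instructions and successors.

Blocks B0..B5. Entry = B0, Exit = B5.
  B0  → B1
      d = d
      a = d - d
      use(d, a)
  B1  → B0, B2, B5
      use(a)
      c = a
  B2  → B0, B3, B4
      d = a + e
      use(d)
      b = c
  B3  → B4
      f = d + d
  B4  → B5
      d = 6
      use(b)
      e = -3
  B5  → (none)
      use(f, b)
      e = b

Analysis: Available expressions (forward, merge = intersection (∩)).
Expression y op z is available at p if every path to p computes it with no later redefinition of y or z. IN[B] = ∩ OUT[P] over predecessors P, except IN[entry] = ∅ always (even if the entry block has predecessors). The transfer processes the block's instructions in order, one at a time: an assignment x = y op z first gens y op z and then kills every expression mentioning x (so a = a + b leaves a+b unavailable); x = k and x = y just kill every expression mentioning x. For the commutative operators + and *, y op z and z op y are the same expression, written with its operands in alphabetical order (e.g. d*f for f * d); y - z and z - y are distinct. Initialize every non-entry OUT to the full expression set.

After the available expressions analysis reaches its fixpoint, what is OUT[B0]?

Per-block solution:
  B0:   IN={}   OUT={d-d}
  B1:   IN={d-d}   OUT={d-d}
  B2:   IN={d-d}   OUT={a+e}
  B3:   IN={a+e}   OUT={a+e, d+d}
  B4:   IN={a+e}   OUT={}
  B5:   IN={}   OUT={}

Merge at B0 (entry node, so the boundary value {} is joined with the incoming edge(s)): IN[B0] = {} ∩ OUT[B1] ∩ OUT[B2] = {}
Applying B0's transfer function to that IN value gives OUT[B0] (row B0 above).

Answer: {d-d}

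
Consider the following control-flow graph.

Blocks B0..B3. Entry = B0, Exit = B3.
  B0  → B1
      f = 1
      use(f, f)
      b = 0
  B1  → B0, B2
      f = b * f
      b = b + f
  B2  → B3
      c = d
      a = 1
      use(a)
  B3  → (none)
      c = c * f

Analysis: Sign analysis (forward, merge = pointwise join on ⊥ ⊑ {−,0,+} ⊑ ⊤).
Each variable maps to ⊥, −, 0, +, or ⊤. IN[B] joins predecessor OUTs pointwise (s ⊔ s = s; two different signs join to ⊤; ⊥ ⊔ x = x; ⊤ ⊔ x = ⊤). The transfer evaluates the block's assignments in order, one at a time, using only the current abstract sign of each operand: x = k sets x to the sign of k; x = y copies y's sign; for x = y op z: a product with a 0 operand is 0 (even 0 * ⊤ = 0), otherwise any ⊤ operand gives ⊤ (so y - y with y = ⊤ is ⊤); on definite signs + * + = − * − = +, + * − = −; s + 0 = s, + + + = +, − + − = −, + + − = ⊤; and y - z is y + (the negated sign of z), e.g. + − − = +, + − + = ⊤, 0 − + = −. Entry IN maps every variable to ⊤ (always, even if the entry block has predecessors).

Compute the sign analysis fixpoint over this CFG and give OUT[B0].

Converged values:
  B0:  IN=(all ⊤)  OUT={b:0, f:+; rest ⊤}
  B1:  IN={b:0, f:+; rest ⊤}  OUT={b:0, f:0; rest ⊤}
  B2:  IN={b:0, f:0; rest ⊤}  OUT={a:+, b:0, f:0; rest ⊤}
  B3:  IN={a:+, b:0, f:0; rest ⊤}  OUT={a:+, b:0, c:0, f:0; rest ⊤}

Merge at B0 (entry node, so the boundary value (all ⊤) is joined with the incoming edge(s)): IN[B0] = (all ⊤) ⊔ OUT[B1] = {a: ⊤, b: ⊤, c: ⊤, d: ⊤, e: ⊤, f: ⊤}
Applying B0's transfer function to that IN value gives OUT[B0] (row B0 above).

Answer: {a: ⊤, b: 0, c: ⊤, d: ⊤, e: ⊤, f: +}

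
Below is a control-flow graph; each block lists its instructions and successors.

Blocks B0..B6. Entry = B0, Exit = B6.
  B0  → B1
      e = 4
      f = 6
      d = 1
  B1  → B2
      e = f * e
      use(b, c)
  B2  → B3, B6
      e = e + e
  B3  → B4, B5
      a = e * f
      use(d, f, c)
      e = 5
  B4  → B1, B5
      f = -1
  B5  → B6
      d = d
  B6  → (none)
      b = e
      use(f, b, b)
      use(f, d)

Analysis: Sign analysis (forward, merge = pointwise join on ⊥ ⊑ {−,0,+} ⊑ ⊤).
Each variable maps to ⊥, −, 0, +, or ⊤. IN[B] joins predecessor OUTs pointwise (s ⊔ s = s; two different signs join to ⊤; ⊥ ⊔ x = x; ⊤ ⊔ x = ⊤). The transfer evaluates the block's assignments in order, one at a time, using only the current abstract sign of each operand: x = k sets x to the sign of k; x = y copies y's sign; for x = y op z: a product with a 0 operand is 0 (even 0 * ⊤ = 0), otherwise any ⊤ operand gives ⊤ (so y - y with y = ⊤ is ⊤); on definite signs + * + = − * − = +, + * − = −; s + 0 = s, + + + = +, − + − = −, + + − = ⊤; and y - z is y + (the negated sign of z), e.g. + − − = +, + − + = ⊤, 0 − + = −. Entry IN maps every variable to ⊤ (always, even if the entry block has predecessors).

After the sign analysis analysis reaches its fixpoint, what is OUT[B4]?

Fixpoint table:
  B0:   IN=(all ⊤)   OUT={d:+, e:+, f:+; rest ⊤}
  B1:   IN={d:+, e:+; rest ⊤}   OUT={d:+; rest ⊤}
  B2:   IN={d:+; rest ⊤}   OUT={d:+; rest ⊤}
  B3:   IN={d:+; rest ⊤}   OUT={d:+, e:+; rest ⊤}
  B4:   IN={d:+, e:+; rest ⊤}   OUT={d:+, e:+, f:-; rest ⊤}
  B5:   IN={d:+, e:+; rest ⊤}   OUT={d:+, e:+; rest ⊤}
  B6:   IN={d:+; rest ⊤}   OUT={d:+; rest ⊤}

Merge at B4: IN[B4] = OUT[B3] = {a: ⊤, b: ⊤, c: ⊤, d: +, e: +, f: ⊤}
Applying B4's transfer function to that IN value gives OUT[B4] (row B4 above).

Answer: {a: ⊤, b: ⊤, c: ⊤, d: +, e: +, f: -}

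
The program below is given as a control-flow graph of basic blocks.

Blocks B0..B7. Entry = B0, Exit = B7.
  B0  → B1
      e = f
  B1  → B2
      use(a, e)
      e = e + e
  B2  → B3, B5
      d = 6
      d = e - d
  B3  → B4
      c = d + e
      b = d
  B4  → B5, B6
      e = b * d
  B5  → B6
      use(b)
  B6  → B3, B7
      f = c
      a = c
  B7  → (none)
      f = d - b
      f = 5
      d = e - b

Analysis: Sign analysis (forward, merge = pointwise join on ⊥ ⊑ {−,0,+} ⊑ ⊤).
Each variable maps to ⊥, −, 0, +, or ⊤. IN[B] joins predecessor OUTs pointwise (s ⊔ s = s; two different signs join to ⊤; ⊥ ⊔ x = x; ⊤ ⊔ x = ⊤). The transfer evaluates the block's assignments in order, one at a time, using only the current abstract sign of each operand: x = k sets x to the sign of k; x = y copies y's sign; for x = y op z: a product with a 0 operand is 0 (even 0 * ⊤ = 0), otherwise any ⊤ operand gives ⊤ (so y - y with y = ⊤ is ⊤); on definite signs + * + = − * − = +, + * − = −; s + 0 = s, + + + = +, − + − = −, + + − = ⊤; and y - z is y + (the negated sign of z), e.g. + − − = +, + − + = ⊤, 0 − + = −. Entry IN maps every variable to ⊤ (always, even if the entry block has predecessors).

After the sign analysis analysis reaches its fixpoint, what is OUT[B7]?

Converged values:
  B0:   IN=(all ⊤)   OUT=(all ⊤)
  B1:   IN=(all ⊤)   OUT=(all ⊤)
  B2:   IN=(all ⊤)   OUT=(all ⊤)
  B3:   IN=(all ⊤)   OUT=(all ⊤)
  B4:   IN=(all ⊤)   OUT=(all ⊤)
  B5:   IN=(all ⊤)   OUT=(all ⊤)
  B6:   IN=(all ⊤)   OUT=(all ⊤)
  B7:   IN=(all ⊤)   OUT={f:+; rest ⊤}

Merge at B7: IN[B7] = OUT[B6] = {a: ⊤, b: ⊤, c: ⊤, d: ⊤, e: ⊤, f: ⊤}
Applying B7's transfer function to that IN value gives OUT[B7] (row B7 above).

Answer: {a: ⊤, b: ⊤, c: ⊤, d: ⊤, e: ⊤, f: +}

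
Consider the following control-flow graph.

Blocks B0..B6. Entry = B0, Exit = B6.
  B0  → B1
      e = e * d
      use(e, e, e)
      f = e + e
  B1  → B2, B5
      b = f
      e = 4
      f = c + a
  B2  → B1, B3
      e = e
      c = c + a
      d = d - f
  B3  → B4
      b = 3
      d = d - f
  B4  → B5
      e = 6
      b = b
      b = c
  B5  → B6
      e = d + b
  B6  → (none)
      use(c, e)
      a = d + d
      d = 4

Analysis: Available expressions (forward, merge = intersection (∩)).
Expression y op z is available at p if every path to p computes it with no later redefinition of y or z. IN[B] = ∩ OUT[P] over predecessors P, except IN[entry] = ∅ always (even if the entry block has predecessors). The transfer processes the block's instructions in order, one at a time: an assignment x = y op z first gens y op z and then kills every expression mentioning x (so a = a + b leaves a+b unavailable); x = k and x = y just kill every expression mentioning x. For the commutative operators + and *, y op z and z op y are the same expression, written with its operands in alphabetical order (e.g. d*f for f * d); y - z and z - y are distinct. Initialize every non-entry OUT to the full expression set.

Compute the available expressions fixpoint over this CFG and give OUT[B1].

Converged values:
  B0:  IN={}  OUT={e+e}
  B1:  IN={}  OUT={a+c}
  B2:  IN={a+c}  OUT={}
  B3:  IN={}  OUT={}
  B4:  IN={}  OUT={}
  B5:  IN={}  OUT={b+d}
  B6:  IN={b+d}  OUT={}

Merge at B1: IN[B1] = OUT[B0] ∩ OUT[B2] = {}
Applying B1's transfer function to that IN value gives OUT[B1] (row B1 above).

Answer: {a+c}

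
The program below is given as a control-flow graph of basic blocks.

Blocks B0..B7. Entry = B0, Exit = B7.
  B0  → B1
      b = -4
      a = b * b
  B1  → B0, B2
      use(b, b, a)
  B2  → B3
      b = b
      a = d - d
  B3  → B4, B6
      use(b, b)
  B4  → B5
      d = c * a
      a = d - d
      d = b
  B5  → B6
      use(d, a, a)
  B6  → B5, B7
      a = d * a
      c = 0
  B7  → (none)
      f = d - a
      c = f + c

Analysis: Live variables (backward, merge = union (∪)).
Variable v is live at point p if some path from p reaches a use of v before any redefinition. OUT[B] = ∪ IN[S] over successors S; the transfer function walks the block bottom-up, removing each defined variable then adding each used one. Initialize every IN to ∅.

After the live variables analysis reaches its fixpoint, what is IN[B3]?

Answer: {a, b, c, d}

Trace:
Fixpoint table:
  B0:  IN={c, d}  OUT={a, b, c, d}
  B1:  IN={a, b, c, d}  OUT={b, c, d}
  B2:  IN={b, c, d}  OUT={a, b, c, d}
  B3:  IN={a, b, c, d}  OUT={a, b, c, d}
  B4:  IN={a, b, c}  OUT={a, d}
  B5:  IN={a, d}  OUT={a, d}
  B6:  IN={a, d}  OUT={a, c, d}
  B7:  IN={a, c, d}  OUT={}

Merge at B3: OUT[B3] = IN[B4] ⊔ IN[B6] = {a, b, c, d}
Applying B3's transfer function to that OUT value gives IN[B3] (row B3 above).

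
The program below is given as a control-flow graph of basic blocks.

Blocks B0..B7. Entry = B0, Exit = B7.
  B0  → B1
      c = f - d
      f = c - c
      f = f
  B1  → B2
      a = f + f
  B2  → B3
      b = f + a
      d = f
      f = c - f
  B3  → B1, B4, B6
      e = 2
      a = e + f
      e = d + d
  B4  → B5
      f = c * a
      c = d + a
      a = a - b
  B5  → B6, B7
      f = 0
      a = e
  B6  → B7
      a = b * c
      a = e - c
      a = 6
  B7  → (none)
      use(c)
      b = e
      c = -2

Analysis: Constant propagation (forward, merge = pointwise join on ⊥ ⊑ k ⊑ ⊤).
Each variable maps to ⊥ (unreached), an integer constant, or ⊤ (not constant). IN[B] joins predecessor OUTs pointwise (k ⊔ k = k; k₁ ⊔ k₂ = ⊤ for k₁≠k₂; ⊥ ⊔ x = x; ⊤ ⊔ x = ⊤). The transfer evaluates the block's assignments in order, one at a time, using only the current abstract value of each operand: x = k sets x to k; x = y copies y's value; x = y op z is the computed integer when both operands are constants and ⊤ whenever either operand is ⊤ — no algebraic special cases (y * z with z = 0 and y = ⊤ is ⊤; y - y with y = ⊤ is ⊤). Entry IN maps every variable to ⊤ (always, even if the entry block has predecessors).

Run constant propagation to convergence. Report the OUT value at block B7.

Converged values:
  B0:  IN=(all ⊤)  OUT=(all ⊤)
  B1:  IN=(all ⊤)  OUT=(all ⊤)
  B2:  IN=(all ⊤)  OUT=(all ⊤)
  B3:  IN=(all ⊤)  OUT=(all ⊤)
  B4:  IN=(all ⊤)  OUT=(all ⊤)
  B5:  IN=(all ⊤)  OUT={f:0; rest ⊤}
  B6:  IN=(all ⊤)  OUT={a:6; rest ⊤}
  B7:  IN=(all ⊤)  OUT={c:-2; rest ⊤}

Merge at B7: IN[B7] = OUT[B5] ⊔ OUT[B6] = {a: ⊤, b: ⊤, c: ⊤, d: ⊤, e: ⊤, f: ⊤}
Applying B7's transfer function to that IN value gives OUT[B7] (row B7 above).

Answer: {a: ⊤, b: ⊤, c: -2, d: ⊤, e: ⊤, f: ⊤}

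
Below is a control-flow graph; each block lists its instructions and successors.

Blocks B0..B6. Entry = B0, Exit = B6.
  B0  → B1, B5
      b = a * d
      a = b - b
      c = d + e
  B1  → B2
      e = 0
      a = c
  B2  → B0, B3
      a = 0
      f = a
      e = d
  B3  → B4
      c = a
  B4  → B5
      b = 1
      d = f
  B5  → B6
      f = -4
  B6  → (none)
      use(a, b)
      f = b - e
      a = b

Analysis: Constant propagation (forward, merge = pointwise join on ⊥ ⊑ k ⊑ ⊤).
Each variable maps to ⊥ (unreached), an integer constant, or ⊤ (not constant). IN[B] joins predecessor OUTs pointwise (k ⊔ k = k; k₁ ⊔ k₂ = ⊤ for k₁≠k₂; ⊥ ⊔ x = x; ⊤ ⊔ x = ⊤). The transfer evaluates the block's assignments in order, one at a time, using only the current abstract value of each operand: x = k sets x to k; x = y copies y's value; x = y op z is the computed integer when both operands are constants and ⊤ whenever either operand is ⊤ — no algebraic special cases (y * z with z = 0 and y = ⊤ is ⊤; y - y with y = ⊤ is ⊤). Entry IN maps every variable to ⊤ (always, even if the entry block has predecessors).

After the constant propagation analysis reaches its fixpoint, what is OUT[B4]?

Answer: {a: 0, b: 1, c: 0, d: 0, e: ⊤, f: 0}

Working:
Fixpoint table:
  B0:  IN=(all ⊤)  OUT=(all ⊤)
  B1:  IN=(all ⊤)  OUT={e:0; rest ⊤}
  B2:  IN={e:0; rest ⊤}  OUT={a:0, f:0; rest ⊤}
  B3:  IN={a:0, f:0; rest ⊤}  OUT={a:0, c:0, f:0; rest ⊤}
  B4:  IN={a:0, c:0, f:0; rest ⊤}  OUT={a:0, b:1, c:0, d:0, f:0; rest ⊤}
  B5:  IN=(all ⊤)  OUT={f:-4; rest ⊤}
  B6:  IN={f:-4; rest ⊤}  OUT=(all ⊤)

Merge at B4: IN[B4] = OUT[B3] = {a: 0, b: ⊤, c: 0, d: ⊤, e: ⊤, f: 0}
Applying B4's transfer function to that IN value gives OUT[B4] (row B4 above).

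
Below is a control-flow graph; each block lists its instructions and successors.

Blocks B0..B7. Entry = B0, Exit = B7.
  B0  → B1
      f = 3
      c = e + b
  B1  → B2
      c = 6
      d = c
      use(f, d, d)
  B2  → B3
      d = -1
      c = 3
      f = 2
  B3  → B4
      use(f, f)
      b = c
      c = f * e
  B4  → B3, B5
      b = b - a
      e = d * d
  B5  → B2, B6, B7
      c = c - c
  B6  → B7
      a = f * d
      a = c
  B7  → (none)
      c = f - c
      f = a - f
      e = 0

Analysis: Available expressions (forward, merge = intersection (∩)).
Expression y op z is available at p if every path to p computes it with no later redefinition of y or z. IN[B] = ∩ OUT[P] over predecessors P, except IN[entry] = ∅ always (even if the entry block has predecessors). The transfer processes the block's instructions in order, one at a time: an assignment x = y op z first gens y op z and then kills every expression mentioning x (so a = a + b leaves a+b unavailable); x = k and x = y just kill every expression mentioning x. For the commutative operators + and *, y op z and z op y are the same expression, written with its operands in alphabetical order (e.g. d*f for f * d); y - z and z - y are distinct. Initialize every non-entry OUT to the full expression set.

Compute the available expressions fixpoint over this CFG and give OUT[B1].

Fixpoint table:
  B0:  IN={}  OUT={b+e}
  B1:  IN={b+e}  OUT={b+e}
  B2:  IN={}  OUT={}
  B3:  IN={}  OUT={e*f}
  B4:  IN={e*f}  OUT={d*d}
  B5:  IN={d*d}  OUT={d*d}
  B6:  IN={d*d}  OUT={d*d, d*f}
  B7:  IN={d*d}  OUT={d*d}

Merge at B1: IN[B1] = OUT[B0] = {b+e}
Applying B1's transfer function to that IN value gives OUT[B1] (row B1 above).

Answer: {b+e}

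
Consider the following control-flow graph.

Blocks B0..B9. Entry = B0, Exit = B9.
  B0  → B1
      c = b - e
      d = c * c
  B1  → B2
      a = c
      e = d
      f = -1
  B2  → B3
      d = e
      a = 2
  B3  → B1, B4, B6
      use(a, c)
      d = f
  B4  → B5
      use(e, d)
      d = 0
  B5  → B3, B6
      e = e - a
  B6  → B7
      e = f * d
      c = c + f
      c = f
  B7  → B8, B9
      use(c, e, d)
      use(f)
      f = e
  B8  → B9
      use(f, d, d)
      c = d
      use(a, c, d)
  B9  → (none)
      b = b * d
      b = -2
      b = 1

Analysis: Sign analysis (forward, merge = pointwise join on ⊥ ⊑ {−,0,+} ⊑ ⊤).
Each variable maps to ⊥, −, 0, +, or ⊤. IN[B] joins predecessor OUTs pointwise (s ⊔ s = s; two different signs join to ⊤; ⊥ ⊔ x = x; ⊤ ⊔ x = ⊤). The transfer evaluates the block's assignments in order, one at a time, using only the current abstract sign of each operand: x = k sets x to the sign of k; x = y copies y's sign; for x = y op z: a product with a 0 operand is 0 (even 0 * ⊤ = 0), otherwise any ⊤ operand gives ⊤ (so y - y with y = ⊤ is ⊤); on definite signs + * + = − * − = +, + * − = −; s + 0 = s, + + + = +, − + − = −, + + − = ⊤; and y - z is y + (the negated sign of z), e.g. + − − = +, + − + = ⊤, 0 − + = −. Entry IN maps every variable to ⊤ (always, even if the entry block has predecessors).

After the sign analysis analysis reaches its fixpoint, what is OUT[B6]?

Fixpoint table:
  B0:  IN=(all ⊤)  OUT=(all ⊤)
  B1:  IN=(all ⊤)  OUT={f:-; rest ⊤}
  B2:  IN={f:-; rest ⊤}  OUT={a:+, f:-; rest ⊤}
  B3:  IN={a:+, f:-; rest ⊤}  OUT={a:+, d:-, f:-; rest ⊤}
  B4:  IN={a:+, d:-, f:-; rest ⊤}  OUT={a:+, d:0, f:-; rest ⊤}
  B5:  IN={a:+, d:0, f:-; rest ⊤}  OUT={a:+, d:0, f:-; rest ⊤}
  B6:  IN={a:+, f:-; rest ⊤}  OUT={a:+, c:-, f:-; rest ⊤}
  B7:  IN={a:+, c:-, f:-; rest ⊤}  OUT={a:+, c:-; rest ⊤}
  B8:  IN={a:+, c:-; rest ⊤}  OUT={a:+; rest ⊤}
  B9:  IN={a:+; rest ⊤}  OUT={a:+, b:+; rest ⊤}

Merge at B6: IN[B6] = OUT[B3] ⊔ OUT[B5] = {a: +, b: ⊤, c: ⊤, d: ⊤, e: ⊤, f: -}
Applying B6's transfer function to that IN value gives OUT[B6] (row B6 above).

Answer: {a: +, b: ⊤, c: -, d: ⊤, e: ⊤, f: -}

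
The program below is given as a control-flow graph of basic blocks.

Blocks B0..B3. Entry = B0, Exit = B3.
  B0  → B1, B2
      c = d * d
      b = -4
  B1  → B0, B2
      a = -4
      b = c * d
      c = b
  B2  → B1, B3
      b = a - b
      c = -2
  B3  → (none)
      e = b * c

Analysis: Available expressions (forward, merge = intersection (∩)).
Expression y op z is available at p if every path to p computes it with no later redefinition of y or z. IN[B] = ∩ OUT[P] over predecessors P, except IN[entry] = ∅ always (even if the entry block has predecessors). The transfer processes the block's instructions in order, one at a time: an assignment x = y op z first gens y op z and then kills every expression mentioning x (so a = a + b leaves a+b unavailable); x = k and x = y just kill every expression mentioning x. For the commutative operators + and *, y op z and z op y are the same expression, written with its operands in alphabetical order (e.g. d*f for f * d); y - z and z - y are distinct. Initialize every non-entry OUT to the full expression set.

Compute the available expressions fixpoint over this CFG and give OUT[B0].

Fixpoint table:
  B0: | IN={} | OUT={d*d}
  B1: | IN={d*d} | OUT={d*d}
  B2: | IN={d*d} | OUT={d*d}
  B3: | IN={d*d} | OUT={b*c, d*d}

Merge at B0 (entry node, so the boundary value {} is joined with the incoming edge(s)): IN[B0] = {} ∩ OUT[B1] = {}
Applying B0's transfer function to that IN value gives OUT[B0] (row B0 above).

Answer: {d*d}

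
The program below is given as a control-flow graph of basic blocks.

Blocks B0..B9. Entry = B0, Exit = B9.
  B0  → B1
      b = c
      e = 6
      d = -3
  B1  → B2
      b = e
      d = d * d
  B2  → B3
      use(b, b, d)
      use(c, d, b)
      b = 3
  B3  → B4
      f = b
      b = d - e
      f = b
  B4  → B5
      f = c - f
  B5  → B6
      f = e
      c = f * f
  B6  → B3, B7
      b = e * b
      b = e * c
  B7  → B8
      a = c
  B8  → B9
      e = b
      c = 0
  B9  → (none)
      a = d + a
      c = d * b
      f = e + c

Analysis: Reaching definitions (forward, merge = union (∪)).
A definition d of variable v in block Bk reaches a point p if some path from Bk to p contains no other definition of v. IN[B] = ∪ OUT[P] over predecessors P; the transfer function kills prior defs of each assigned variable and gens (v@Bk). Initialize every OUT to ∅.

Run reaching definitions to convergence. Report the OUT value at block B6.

Answer: {b@B6, c@B5, d@B1, e@B0, f@B5}

Working:
Converged values:
  B0: | IN={} | OUT={b@B0, d@B0, e@B0}
  B1: | IN={b@B0, d@B0, e@B0} | OUT={b@B1, d@B1, e@B0}
  B2: | IN={b@B1, d@B1, e@B0} | OUT={b@B2, d@B1, e@B0}
  B3: | IN={b@B2, b@B6, c@B5, d@B1, e@B0, f@B5} | OUT={b@B3, c@B5, d@B1, e@B0, f@B3}
  B4: | IN={b@B3, c@B5, d@B1, e@B0, f@B3} | OUT={b@B3, c@B5, d@B1, e@B0, f@B4}
  B5: | IN={b@B3, c@B5, d@B1, e@B0, f@B4} | OUT={b@B3, c@B5, d@B1, e@B0, f@B5}
  B6: | IN={b@B3, c@B5, d@B1, e@B0, f@B5} | OUT={b@B6, c@B5, d@B1, e@B0, f@B5}
  B7: | IN={b@B6, c@B5, d@B1, e@B0, f@B5} | OUT={a@B7, b@B6, c@B5, d@B1, e@B0, f@B5}
  B8: | IN={a@B7, b@B6, c@B5, d@B1, e@B0, f@B5} | OUT={a@B7, b@B6, c@B8, d@B1, e@B8, f@B5}
  B9: | IN={a@B7, b@B6, c@B8, d@B1, e@B8, f@B5} | OUT={a@B9, b@B6, c@B9, d@B1, e@B8, f@B9}

Merge at B6: IN[B6] = OUT[B5] = {b@B3, c@B5, d@B1, e@B0, f@B5}
Applying B6's transfer function to that IN value gives OUT[B6] (row B6 above).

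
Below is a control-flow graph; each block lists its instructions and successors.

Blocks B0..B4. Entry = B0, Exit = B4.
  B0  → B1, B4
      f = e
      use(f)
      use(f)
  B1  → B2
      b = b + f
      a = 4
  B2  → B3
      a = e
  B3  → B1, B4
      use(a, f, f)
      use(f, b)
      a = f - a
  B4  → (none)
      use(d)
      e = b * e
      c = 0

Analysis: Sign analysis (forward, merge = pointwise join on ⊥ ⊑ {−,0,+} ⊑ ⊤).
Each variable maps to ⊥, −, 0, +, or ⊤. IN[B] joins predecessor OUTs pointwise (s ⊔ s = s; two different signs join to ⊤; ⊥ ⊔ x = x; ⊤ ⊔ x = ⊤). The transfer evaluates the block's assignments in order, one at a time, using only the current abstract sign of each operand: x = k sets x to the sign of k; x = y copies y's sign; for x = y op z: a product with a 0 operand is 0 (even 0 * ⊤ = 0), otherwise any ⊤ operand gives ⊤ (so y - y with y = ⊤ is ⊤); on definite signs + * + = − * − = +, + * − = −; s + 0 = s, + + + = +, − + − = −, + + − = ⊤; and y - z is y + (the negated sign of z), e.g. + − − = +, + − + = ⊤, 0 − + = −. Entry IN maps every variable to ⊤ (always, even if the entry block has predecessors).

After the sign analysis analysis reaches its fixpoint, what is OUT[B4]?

Answer: {a: ⊤, b: ⊤, c: 0, d: ⊤, e: ⊤, f: ⊤}

Derivation:
Converged values:
  B0:  IN=(all ⊤)  OUT=(all ⊤)
  B1:  IN=(all ⊤)  OUT={a:+; rest ⊤}
  B2:  IN={a:+; rest ⊤}  OUT=(all ⊤)
  B3:  IN=(all ⊤)  OUT=(all ⊤)
  B4:  IN=(all ⊤)  OUT={c:0; rest ⊤}

Merge at B4: IN[B4] = OUT[B0] ⊔ OUT[B3] = {a: ⊤, b: ⊤, c: ⊤, d: ⊤, e: ⊤, f: ⊤}
Applying B4's transfer function to that IN value gives OUT[B4] (row B4 above).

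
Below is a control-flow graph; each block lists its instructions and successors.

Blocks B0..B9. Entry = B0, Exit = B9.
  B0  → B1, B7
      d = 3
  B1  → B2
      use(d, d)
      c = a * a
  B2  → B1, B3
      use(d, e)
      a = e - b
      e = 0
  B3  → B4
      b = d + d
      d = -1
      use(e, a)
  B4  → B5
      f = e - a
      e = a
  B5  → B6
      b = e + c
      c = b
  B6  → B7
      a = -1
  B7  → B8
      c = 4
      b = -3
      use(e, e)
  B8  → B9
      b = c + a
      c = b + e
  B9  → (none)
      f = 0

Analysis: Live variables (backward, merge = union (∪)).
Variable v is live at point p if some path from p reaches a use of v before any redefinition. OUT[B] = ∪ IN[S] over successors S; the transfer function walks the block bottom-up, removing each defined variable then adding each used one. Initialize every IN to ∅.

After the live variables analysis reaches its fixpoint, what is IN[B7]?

Fixpoint table:
  B0: | IN={a, b, e} | OUT={a, b, d, e}
  B1: | IN={a, b, d, e} | OUT={b, c, d, e}
  B2: | IN={b, c, d, e} | OUT={a, b, c, d, e}
  B3: | IN={a, c, d, e} | OUT={a, c, e}
  B4: | IN={a, c, e} | OUT={c, e}
  B5: | IN={c, e} | OUT={e}
  B6: | IN={e} | OUT={a, e}
  B7: | IN={a, e} | OUT={a, c, e}
  B8: | IN={a, c, e} | OUT={}
  B9: | IN={} | OUT={}

Merge at B7: OUT[B7] = IN[B8] = {a, c, e}
Applying B7's transfer function to that OUT value gives IN[B7] (row B7 above).

Answer: {a, e}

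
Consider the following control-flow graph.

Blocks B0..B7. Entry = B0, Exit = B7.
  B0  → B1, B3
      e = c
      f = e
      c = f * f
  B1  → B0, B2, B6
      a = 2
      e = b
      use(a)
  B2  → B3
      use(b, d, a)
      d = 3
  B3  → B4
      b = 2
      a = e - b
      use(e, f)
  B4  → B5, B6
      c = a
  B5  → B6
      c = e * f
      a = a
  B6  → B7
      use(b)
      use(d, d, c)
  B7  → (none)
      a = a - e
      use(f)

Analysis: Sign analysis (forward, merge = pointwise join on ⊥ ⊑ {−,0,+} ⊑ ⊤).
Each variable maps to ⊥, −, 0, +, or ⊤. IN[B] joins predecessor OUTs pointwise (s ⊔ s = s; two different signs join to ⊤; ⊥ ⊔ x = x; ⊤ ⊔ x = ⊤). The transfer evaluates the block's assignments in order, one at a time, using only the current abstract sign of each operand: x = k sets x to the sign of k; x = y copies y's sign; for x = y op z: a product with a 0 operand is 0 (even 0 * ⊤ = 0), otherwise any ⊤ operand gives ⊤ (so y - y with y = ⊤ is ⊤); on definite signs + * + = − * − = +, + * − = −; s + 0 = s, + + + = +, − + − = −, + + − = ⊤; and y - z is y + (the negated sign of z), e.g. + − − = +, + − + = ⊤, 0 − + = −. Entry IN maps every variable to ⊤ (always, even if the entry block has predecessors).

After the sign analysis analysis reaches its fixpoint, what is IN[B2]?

Per-block solution:
  B0: | IN=(all ⊤) | OUT=(all ⊤)
  B1: | IN=(all ⊤) | OUT={a:+; rest ⊤}
  B2: | IN={a:+; rest ⊤} | OUT={a:+, d:+; rest ⊤}
  B3: | IN=(all ⊤) | OUT={b:+; rest ⊤}
  B4: | IN={b:+; rest ⊤} | OUT={b:+; rest ⊤}
  B5: | IN={b:+; rest ⊤} | OUT={b:+; rest ⊤}
  B6: | IN=(all ⊤) | OUT=(all ⊤)
  B7: | IN=(all ⊤) | OUT=(all ⊤)

Merge at B2: IN[B2] = OUT[B1] = {a: +, b: ⊤, c: ⊤, d: ⊤, e: ⊤, f: ⊤}

Answer: {a: +, b: ⊤, c: ⊤, d: ⊤, e: ⊤, f: ⊤}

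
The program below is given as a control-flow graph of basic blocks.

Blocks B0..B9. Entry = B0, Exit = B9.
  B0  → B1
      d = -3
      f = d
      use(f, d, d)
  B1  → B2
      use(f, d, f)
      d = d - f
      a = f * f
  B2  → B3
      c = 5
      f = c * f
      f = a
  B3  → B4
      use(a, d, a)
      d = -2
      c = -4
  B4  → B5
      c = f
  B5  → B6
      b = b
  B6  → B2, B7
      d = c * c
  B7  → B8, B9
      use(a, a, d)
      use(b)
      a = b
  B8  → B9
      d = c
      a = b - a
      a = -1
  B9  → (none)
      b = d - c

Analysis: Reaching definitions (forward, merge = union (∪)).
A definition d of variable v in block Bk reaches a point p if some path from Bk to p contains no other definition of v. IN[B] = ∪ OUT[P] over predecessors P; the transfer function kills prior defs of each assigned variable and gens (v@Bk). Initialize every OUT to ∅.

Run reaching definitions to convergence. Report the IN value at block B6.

Answer: {a@B1, b@B5, c@B4, d@B3, f@B2}

Working:
Per-block solution:
  B0:   IN={}   OUT={d@B0, f@B0}
  B1:   IN={d@B0, f@B0}   OUT={a@B1, d@B1, f@B0}
  B2:   IN={a@B1, b@B5, c@B4, d@B1, d@B6, f@B0, f@B2}   OUT={a@B1, b@B5, c@B2, d@B1, d@B6, f@B2}
  B3:   IN={a@B1, b@B5, c@B2, d@B1, d@B6, f@B2}   OUT={a@B1, b@B5, c@B3, d@B3, f@B2}
  B4:   IN={a@B1, b@B5, c@B3, d@B3, f@B2}   OUT={a@B1, b@B5, c@B4, d@B3, f@B2}
  B5:   IN={a@B1, b@B5, c@B4, d@B3, f@B2}   OUT={a@B1, b@B5, c@B4, d@B3, f@B2}
  B6:   IN={a@B1, b@B5, c@B4, d@B3, f@B2}   OUT={a@B1, b@B5, c@B4, d@B6, f@B2}
  B7:   IN={a@B1, b@B5, c@B4, d@B6, f@B2}   OUT={a@B7, b@B5, c@B4, d@B6, f@B2}
  B8:   IN={a@B7, b@B5, c@B4, d@B6, f@B2}   OUT={a@B8, b@B5, c@B4, d@B8, f@B2}
  B9:   IN={a@B7, a@B8, b@B5, c@B4, d@B6, d@B8, f@B2}   OUT={a@B7, a@B8, b@B9, c@B4, d@B6, d@B8, f@B2}

Merge at B6: IN[B6] = OUT[B5] = {a@B1, b@B5, c@B4, d@B3, f@B2}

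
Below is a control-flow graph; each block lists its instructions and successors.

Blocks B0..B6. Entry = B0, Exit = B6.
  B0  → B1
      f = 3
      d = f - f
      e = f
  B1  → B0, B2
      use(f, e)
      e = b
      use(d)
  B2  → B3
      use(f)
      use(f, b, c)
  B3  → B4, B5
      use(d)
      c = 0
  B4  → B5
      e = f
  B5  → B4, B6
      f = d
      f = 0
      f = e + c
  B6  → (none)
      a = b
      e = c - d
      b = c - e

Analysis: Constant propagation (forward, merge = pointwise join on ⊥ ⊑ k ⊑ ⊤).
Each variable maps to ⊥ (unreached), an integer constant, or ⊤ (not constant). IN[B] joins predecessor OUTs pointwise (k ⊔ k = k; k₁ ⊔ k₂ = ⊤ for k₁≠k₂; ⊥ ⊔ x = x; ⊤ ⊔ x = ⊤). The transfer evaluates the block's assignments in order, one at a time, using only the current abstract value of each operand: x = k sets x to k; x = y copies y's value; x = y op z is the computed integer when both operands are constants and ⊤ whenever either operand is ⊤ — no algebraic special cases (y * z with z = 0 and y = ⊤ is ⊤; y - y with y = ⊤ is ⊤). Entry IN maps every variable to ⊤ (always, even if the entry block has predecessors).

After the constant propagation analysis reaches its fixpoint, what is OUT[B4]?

Answer: {a: ⊤, b: ⊤, c: 0, d: 0, e: ⊤, f: ⊤}

Derivation:
Converged values:
  B0: | IN=(all ⊤) | OUT={d:0, e:3, f:3; rest ⊤}
  B1: | IN={d:0, e:3, f:3; rest ⊤} | OUT={d:0, f:3; rest ⊤}
  B2: | IN={d:0, f:3; rest ⊤} | OUT={d:0, f:3; rest ⊤}
  B3: | IN={d:0, f:3; rest ⊤} | OUT={c:0, d:0, f:3; rest ⊤}
  B4: | IN={c:0, d:0; rest ⊤} | OUT={c:0, d:0; rest ⊤}
  B5: | IN={c:0, d:0; rest ⊤} | OUT={c:0, d:0; rest ⊤}
  B6: | IN={c:0, d:0; rest ⊤} | OUT={b:0, c:0, d:0, e:0; rest ⊤}

Merge at B4: IN[B4] = OUT[B3] ⊔ OUT[B5] = {a: ⊤, b: ⊤, c: 0, d: 0, e: ⊤, f: ⊤}
Applying B4's transfer function to that IN value gives OUT[B4] (row B4 above).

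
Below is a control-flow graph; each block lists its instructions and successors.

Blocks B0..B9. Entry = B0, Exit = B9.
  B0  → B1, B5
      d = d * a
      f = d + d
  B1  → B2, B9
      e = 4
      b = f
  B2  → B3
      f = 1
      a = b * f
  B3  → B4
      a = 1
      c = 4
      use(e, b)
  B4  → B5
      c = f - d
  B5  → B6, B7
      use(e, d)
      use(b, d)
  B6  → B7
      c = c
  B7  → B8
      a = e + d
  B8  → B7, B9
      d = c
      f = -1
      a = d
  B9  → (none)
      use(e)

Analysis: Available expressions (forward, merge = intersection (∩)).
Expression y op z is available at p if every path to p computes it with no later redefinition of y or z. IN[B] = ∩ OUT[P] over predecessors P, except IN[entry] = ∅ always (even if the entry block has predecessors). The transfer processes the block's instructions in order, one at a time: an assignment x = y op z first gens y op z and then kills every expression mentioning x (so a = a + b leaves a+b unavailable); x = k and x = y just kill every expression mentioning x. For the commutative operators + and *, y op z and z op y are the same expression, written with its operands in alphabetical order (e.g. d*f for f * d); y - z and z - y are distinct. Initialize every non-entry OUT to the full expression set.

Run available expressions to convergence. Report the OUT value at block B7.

Per-block solution:
  B0: | IN={} | OUT={d+d}
  B1: | IN={d+d} | OUT={d+d}
  B2: | IN={d+d} | OUT={b*f, d+d}
  B3: | IN={b*f, d+d} | OUT={b*f, d+d}
  B4: | IN={b*f, d+d} | OUT={b*f, d+d, f-d}
  B5: | IN={d+d} | OUT={d+d}
  B6: | IN={d+d} | OUT={d+d}
  B7: | IN={} | OUT={d+e}
  B8: | IN={d+e} | OUT={}
  B9: | IN={} | OUT={}

Merge at B7: IN[B7] = OUT[B5] ∩ OUT[B6] ∩ OUT[B8] = {}
Applying B7's transfer function to that IN value gives OUT[B7] (row B7 above).

Answer: {d+e}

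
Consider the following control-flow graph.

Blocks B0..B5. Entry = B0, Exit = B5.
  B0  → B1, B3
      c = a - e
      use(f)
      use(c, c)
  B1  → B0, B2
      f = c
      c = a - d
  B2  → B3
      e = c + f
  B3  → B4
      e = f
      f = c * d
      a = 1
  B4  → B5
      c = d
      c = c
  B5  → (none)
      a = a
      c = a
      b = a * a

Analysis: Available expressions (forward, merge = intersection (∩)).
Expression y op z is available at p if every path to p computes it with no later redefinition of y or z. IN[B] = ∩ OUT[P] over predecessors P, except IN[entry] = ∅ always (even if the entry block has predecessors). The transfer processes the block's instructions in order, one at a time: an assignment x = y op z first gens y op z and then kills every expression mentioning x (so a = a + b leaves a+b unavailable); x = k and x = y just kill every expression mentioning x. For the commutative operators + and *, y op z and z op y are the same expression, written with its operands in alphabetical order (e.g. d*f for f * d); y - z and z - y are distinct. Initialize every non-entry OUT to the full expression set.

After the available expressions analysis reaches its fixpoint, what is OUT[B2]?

Fixpoint table:
  B0: | IN={} | OUT={a-e}
  B1: | IN={a-e} | OUT={a-d, a-e}
  B2: | IN={a-d, a-e} | OUT={a-d, c+f}
  B3: | IN={} | OUT={c*d}
  B4: | IN={c*d} | OUT={}
  B5: | IN={} | OUT={a*a}

Merge at B2: IN[B2] = OUT[B1] = {a-d, a-e}
Applying B2's transfer function to that IN value gives OUT[B2] (row B2 above).

Answer: {a-d, c+f}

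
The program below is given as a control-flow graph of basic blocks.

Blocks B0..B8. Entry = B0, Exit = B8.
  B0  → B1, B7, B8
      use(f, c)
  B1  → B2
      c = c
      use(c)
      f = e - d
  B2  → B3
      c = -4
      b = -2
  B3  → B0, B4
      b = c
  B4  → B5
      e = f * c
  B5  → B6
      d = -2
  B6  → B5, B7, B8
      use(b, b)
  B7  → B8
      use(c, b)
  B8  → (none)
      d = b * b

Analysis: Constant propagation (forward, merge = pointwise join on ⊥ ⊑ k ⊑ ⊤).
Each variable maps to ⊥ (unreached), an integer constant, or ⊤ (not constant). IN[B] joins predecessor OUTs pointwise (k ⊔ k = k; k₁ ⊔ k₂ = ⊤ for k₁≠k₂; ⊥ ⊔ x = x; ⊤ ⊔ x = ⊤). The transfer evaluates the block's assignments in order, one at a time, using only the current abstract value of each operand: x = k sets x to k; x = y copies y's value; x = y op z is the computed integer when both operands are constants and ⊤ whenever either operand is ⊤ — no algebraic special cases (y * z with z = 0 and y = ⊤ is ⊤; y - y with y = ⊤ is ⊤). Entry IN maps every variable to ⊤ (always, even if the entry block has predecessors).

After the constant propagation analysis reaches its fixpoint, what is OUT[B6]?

Converged values:
  B0:  IN=(all ⊤)  OUT=(all ⊤)
  B1:  IN=(all ⊤)  OUT=(all ⊤)
  B2:  IN=(all ⊤)  OUT={b:-2, c:-4; rest ⊤}
  B3:  IN={b:-2, c:-4; rest ⊤}  OUT={b:-4, c:-4; rest ⊤}
  B4:  IN={b:-4, c:-4; rest ⊤}  OUT={b:-4, c:-4; rest ⊤}
  B5:  IN={b:-4, c:-4; rest ⊤}  OUT={b:-4, c:-4, d:-2; rest ⊤}
  B6:  IN={b:-4, c:-4, d:-2; rest ⊤}  OUT={b:-4, c:-4, d:-2; rest ⊤}
  B7:  IN=(all ⊤)  OUT=(all ⊤)
  B8:  IN=(all ⊤)  OUT=(all ⊤)

Merge at B6: IN[B6] = OUT[B5] = {a: ⊤, b: -4, c: -4, d: -2, e: ⊤, f: ⊤}
Applying B6's transfer function to that IN value gives OUT[B6] (row B6 above).

Answer: {a: ⊤, b: -4, c: -4, d: -2, e: ⊤, f: ⊤}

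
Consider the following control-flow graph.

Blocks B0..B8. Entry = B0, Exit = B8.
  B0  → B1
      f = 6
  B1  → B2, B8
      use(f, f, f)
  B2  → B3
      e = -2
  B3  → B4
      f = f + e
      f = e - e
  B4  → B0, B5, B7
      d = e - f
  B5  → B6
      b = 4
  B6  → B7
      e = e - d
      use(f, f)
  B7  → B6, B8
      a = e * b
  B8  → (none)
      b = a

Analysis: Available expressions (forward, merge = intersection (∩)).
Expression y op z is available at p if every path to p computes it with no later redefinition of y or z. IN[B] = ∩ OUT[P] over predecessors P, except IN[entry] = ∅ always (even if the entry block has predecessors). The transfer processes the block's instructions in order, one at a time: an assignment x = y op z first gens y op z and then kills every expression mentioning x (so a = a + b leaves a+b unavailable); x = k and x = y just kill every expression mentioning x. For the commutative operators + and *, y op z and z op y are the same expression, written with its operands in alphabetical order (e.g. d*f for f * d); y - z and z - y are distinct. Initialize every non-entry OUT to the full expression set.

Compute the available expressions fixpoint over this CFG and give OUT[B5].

Answer: {e-e, e-f}

Derivation:
Converged values:
  B0: | IN={} | OUT={}
  B1: | IN={} | OUT={}
  B2: | IN={} | OUT={}
  B3: | IN={} | OUT={e-e}
  B4: | IN={e-e} | OUT={e-e, e-f}
  B5: | IN={e-e, e-f} | OUT={e-e, e-f}
  B6: | IN={} | OUT={}
  B7: | IN={} | OUT={b*e}
  B8: | IN={} | OUT={}

Merge at B5: IN[B5] = OUT[B4] = {e-e, e-f}
Applying B5's transfer function to that IN value gives OUT[B5] (row B5 above).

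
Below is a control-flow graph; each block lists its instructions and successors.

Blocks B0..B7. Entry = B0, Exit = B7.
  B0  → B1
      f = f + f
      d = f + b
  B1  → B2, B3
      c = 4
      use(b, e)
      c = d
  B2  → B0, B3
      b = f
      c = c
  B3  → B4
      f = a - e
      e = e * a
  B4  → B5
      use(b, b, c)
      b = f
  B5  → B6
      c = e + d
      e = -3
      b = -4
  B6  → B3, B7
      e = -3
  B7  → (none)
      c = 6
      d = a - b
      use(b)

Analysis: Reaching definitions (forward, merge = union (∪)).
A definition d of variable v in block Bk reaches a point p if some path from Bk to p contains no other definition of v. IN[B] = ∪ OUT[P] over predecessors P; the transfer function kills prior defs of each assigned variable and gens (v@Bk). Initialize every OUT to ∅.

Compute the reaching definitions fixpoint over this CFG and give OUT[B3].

Per-block solution:
  B0:   IN={b@B2, c@B2, d@B0, f@B0}   OUT={b@B2, c@B2, d@B0, f@B0}
  B1:   IN={b@B2, c@B2, d@B0, f@B0}   OUT={b@B2, c@B1, d@B0, f@B0}
  B2:   IN={b@B2, c@B1, d@B0, f@B0}   OUT={b@B2, c@B2, d@B0, f@B0}
  B3:   IN={b@B2, b@B5, c@B1, c@B2, c@B5, d@B0, e@B6, f@B0, f@B3}   OUT={b@B2, b@B5, c@B1, c@B2, c@B5, d@B0, e@B3, f@B3}
  B4:   IN={b@B2, b@B5, c@B1, c@B2, c@B5, d@B0, e@B3, f@B3}   OUT={b@B4, c@B1, c@B2, c@B5, d@B0, e@B3, f@B3}
  B5:   IN={b@B4, c@B1, c@B2, c@B5, d@B0, e@B3, f@B3}   OUT={b@B5, c@B5, d@B0, e@B5, f@B3}
  B6:   IN={b@B5, c@B5, d@B0, e@B5, f@B3}   OUT={b@B5, c@B5, d@B0, e@B6, f@B3}
  B7:   IN={b@B5, c@B5, d@B0, e@B6, f@B3}   OUT={b@B5, c@B7, d@B7, e@B6, f@B3}

Merge at B3: IN[B3] = OUT[B1] ⊔ OUT[B2] ⊔ OUT[B6] = {b@B2, b@B5, c@B1, c@B2, c@B5, d@B0, e@B6, f@B0, f@B3}
Applying B3's transfer function to that IN value gives OUT[B3] (row B3 above).

Answer: {b@B2, b@B5, c@B1, c@B2, c@B5, d@B0, e@B3, f@B3}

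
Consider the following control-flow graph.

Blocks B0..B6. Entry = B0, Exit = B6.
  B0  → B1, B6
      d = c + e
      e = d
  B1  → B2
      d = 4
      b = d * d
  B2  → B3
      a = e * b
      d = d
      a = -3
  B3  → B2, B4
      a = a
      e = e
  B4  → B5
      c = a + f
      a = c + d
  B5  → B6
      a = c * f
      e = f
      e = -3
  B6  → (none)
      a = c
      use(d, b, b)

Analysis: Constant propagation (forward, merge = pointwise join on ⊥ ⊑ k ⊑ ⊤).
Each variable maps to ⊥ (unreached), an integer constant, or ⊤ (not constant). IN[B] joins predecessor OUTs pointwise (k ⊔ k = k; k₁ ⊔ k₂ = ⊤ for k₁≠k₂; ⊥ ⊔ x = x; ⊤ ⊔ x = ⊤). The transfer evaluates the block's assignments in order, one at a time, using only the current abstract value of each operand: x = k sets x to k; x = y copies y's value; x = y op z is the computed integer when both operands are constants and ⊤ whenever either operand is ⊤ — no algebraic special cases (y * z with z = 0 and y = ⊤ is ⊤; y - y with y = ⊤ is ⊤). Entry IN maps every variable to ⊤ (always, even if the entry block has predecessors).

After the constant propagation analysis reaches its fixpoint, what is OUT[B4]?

Converged values:
  B0: | IN=(all ⊤) | OUT=(all ⊤)
  B1: | IN=(all ⊤) | OUT={b:16, d:4; rest ⊤}
  B2: | IN={b:16, d:4; rest ⊤} | OUT={a:-3, b:16, d:4; rest ⊤}
  B3: | IN={a:-3, b:16, d:4; rest ⊤} | OUT={a:-3, b:16, d:4; rest ⊤}
  B4: | IN={a:-3, b:16, d:4; rest ⊤} | OUT={b:16, d:4; rest ⊤}
  B5: | IN={b:16, d:4; rest ⊤} | OUT={b:16, d:4, e:-3; rest ⊤}
  B6: | IN=(all ⊤) | OUT=(all ⊤)

Merge at B4: IN[B4] = OUT[B3] = {a: -3, b: 16, c: ⊤, d: 4, e: ⊤, f: ⊤}
Applying B4's transfer function to that IN value gives OUT[B4] (row B4 above).

Answer: {a: ⊤, b: 16, c: ⊤, d: 4, e: ⊤, f: ⊤}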